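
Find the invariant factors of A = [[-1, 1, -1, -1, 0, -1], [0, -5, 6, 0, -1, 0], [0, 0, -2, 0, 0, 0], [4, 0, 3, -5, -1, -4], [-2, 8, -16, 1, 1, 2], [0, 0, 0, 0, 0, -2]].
The Jordan structure of A has elementary divisors (x + 3)^2, (x + 2)^3, (x + 2). Arranging the block sizes at each eigenvalue in decreasing order and taking row products gives the invariant factors.

Invariant factors (smallest first, each dividing the next): x + 2, (x + 2)^3(x + 3)^2.

Check: the last factor (x + 2)^3(x + 3)^2 is the minimal polynomial, and the product (x + 2)^4(x + 3)^2 is the characteristic polynomial.

x + 2, (x + 2)^3(x + 3)^2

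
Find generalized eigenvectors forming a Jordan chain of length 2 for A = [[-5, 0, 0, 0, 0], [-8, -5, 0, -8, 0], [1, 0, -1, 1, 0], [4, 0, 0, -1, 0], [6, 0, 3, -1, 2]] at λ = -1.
v_1 = [[0, -2, 0, 1, 0]]^T, v_2 = [[0, 0, 1, 0, -1]]^T

We seek v_1 ∈ ker((A + I)^2) \ ker(A + I), then set v_{i+1} = (A + I) v_i.

One such chain is v_1 = [[0, -2, 0, 1, 0]]^T, v_2 = [[0, 0, 1, 0, -1]]^T. Check: (A + I) v_2 = [[0, 0, 0, 0, 0]]^T = 0.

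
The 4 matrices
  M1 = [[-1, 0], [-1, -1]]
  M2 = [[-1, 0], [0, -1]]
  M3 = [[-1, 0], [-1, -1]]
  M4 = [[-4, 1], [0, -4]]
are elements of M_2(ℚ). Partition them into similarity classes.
3 classes: {M1, M3}, {M2}, {M4}

Characteristic polynomials: χ_{M1} = (x + 1)^2, χ_{M2} = (x + 1)^2, χ_{M3} = (x + 1)^2, χ_{M4} = (x + 4)^2.

{M1, M3}: invariant factors (x + 1)^2.

{M2}: invariant factors x + 1, x + 1.

{M4}: invariant factors (x + 4)^2.

Matrices are similar if and only if their invariant-factor lists agree; the partition into similarity classes is {M1, M3}, {M2}, {M4}.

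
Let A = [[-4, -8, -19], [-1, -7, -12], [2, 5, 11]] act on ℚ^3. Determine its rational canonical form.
R = [[0, 0, 1], [1, 0, 3], [0, 1, 0]]

The invariant factors of A (the non-unit diagonal entries of the Smith normal form of xI - A over ℚ[x]) are x^3 - 3x - 1, each dividing the next. The characteristic polynomial is their product, x^3 - 3x - 1.

The rational canonical form is the block-diagonal matrix of companion matrices C(f_i):
R = [[0, 0, 1], [1, 0, 3], [0, 1, 0]].

Note the characteristic polynomial does not split into linear factors over ℚ, so A has no Jordan form over ℚ; the rational canonical form exists over any field.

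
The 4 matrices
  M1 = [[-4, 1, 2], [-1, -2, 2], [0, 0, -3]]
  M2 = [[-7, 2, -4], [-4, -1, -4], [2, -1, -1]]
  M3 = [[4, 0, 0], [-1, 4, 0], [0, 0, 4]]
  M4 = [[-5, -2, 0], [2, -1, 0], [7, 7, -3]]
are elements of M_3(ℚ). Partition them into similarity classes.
2 classes: {M1, M2, M4}, {M3}

Characteristic polynomials: χ_{M1} = (x + 3)^3, χ_{M2} = (x + 3)^3, χ_{M3} = (x - 4)^3, χ_{M4} = (x + 3)^3.

{M1, M2, M4}: invariant factors x + 3, (x + 3)^2.

{M3}: invariant factors x - 4, (x - 4)^2.

Matrices are similar if and only if their invariant-factor lists agree; the partition into similarity classes is {M1, M2, M4}, {M3}.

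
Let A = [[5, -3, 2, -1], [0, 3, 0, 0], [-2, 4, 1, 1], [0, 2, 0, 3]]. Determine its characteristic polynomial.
χ_A(x) = (x - 3)^4

xI - A = [[x - 5, 3, -2, 1], [0, x - 3, 0, 0], [2, -4, x - 1, -1], [0, -2, 0, x - 3]].

Expanding det(xI - A) along the first row:
det(xI - A) = + (x - 5)·det([[x - 3, 0, 0], [-4, x - 1, -1], [-2, 0, x - 3]]) - (3)·det([[0, 0, 0], [2, x - 1, -1], [0, 0, x - 3]]) + (-2)·det([[0, x - 3, 0], [2, -4, -1], [0, -2, x - 3]]) - (1)·det([[0, x - 3, 0], [2, -4, x - 1], [0, -2, 0]]).

Evaluating gives χ_A(x) = x^4 - 12x^3 + 54x^2 - 108x + 81 = (x - 3)^4.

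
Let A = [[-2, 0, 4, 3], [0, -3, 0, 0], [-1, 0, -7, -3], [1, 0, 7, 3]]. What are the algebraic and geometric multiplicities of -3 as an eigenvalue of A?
The characteristic polynomial is x(x + 3)^3, so the factor x + 3 appears with exponent 3: the algebraic multiplicity is 3.

rank(A + 3I) = 2, so the eigenspace has dimension 4 - 2 = 2: the geometric multiplicity is 2.

Since 2 < 3, A is not diagonalizable.

algebraic multiplicity 3, geometric multiplicity 2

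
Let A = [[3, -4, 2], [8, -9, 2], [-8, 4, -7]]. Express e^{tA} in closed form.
e^{tA} = [[(4*e^{2*t} - 3)*e^{-5*t}, 2*(1 - e^{2*t})*e^{-5*t}, (e^{2*t} - 1)*e^{-5*t}], [(4*e^{2*t} - 4)*e^{-5*t}, (3 - 2*e^{2*t})*e^{-5*t}, (e^{2*t} - 1)*e^{-5*t}], [4*(1 - e^{2*t})*e^{-5*t}, (2*e^{2*t} - 2)*e^{-5*t}, (2 - e^{2*t})*e^{-5*t}]]

A has Jordan form J = [[-5, 0, 0], [0, -5, 0], [0, 0, -3]] with A = PJP^{-1}, so e^{tA} = P e^{tJ} P^{-1}.

For a Jordan block J_k(λ), e^{tJ_k(λ)} = e^{λt} · (I + tN + t^2 N^2/2! + ... + t^{k-1} N^{k-1}/(k-1)!) where N is the nilpotent superdiagonal part.

Assembling the blocks and conjugating back gives the entries of e^{tA} as shown above.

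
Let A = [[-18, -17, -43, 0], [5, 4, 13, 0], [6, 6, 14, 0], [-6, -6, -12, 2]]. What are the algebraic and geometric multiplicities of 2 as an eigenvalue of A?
The characteristic polynomial is (x - 2)^2(x + 1)^2, so the factor x - 2 appears with exponent 2: the algebraic multiplicity is 2.

rank(A - 2I) = 2, so the eigenspace has dimension 4 - 2 = 2: the geometric multiplicity is 2.

algebraic multiplicity 2, geometric multiplicity 2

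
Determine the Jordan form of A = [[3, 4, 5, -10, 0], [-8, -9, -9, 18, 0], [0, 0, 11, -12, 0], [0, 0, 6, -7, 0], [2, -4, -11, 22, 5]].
J = [[-5, 0, 0, 0, 0], [0, -1, 1, 0, 0], [0, 0, -1, 0, 0], [0, 0, 0, 5, 0], [0, 0, 0, 0, 5]]

The characteristic polynomial is det(xI - A) = (x - 5)^2(x + 1)^2(x + 5), so the eigenvalues are -5 (algebraic multiplicity 1), -1 (algebraic multiplicity 2), 5 (algebraic multiplicity 2).

For λ = -5: algebraic multiplicity 1 gives one 1×1 block.

For λ = -1: rank(A + I) = 4, rank((A + I)^2) = 3. The eigenspace has dimension 5 - 4 = 1, so there is 1 Jordan block; the rank sequence gives block sizes [2].

For λ = 5: rank(A - 5I) = 3. The eigenspace has dimension 5 - 3 = 2, so there are 2 Jordan blocks; the rank sequence gives block sizes [1, 1].

Assembling the blocks gives the Jordan form J above.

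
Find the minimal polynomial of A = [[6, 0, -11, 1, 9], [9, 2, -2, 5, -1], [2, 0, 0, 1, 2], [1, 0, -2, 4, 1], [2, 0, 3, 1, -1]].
m_A(x) = (x - 4)^3(x - 2)(x + 3)

The characteristic polynomial factors as (x - 4)^3(x - 2)(x + 3). The minimal polynomial is ∏(x - λ)^{k_λ} where k_λ is the size of the largest Jordan block at λ.

For λ = -3: rank(A + 3I) = 4, and the largest Jordan block has size 1 (the smallest k with rank((A + 3I)^k) = rank((A + 3I)^(k+1))).
For λ = 2: rank(A - 2I) = 4, and the largest Jordan block has size 1 (the smallest k with rank((A - 2I)^k) = rank((A - 2I)^(k+1))).
For λ = 4: rank(A - 4I) = 4, and the largest Jordan block has size 3 (the smallest k with rank((A - 4I)^k) = rank((A - 4I)^(k+1))).

So m_A(x) = (x - 4)^3(x - 2)(x + 3).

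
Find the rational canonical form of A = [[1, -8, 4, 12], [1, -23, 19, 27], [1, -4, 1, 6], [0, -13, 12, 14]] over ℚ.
R = [[0, 0, 0, -15], [1, 0, 0, -29], [0, 1, 0, -20], [0, 0, 1, -7]]

The invariant factors of A (the non-unit diagonal entries of the Smith normal form of xI - A over ℚ[x]) are (x + 1)(x + 3)(x^2 + 3x + 5), each dividing the next. The characteristic polynomial is their product, (x + 1)(x + 3)(x^2 + 3x + 5).

The rational canonical form is the block-diagonal matrix of companion matrices C(f_i):
R = [[0, 0, 0, -15], [1, 0, 0, -29], [0, 1, 0, -20], [0, 0, 1, -7]].

Note the characteristic polynomial does not split into linear factors over ℚ, so A has no Jordan form over ℚ; the rational canonical form exists over any field.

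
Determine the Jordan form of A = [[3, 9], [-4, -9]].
J = [[-3, 1], [0, -3]]

The characteristic polynomial is det(xI - A) = (x + 3)^2, so the eigenvalues are -3 (algebraic multiplicity 2).

For λ = -3: rank(A + 3I) = 1, rank((A + 3I)^2) = 0. The eigenspace has dimension 2 - 1 = 1, so there is 1 Jordan block; the rank sequence gives block sizes [2].

Assembling the blocks gives the Jordan form J above.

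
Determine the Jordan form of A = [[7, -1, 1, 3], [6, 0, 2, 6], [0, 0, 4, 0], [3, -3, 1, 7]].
The characteristic polynomial is det(xI - A) = (x - 6)(x - 4)^3, so the eigenvalues are 4 (algebraic multiplicity 3), 6 (algebraic multiplicity 1).

For λ = 4: rank(A - 4I) = 2, rank((A - 4I)^2) = 1. The eigenspace has dimension 4 - 2 = 2, so there are 2 Jordan blocks; the rank sequence gives block sizes [2, 1].

For λ = 6: algebraic multiplicity 1 gives one 1×1 block.

Assembling the blocks gives the Jordan form J above.

J = [[4, 1, 0, 0], [0, 4, 0, 0], [0, 0, 4, 0], [0, 0, 0, 6]]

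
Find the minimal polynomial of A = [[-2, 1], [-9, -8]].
The characteristic polynomial factors as (x + 5)^2. The minimal polynomial is ∏(x - λ)^{k_λ} where k_λ is the size of the largest Jordan block at λ.

For λ = -5: rank(A + 5I) = 1, and the largest Jordan block has size 2 (the smallest k with rank((A + 5I)^k) = rank((A + 5I)^(k+1))).

So m_A(x) = (x + 5)^2.

m_A(x) = (x + 5)^2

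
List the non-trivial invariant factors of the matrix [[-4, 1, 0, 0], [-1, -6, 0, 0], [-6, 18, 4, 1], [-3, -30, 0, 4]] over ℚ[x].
The Jordan structure of A has elementary divisors (x + 5)^2, (x - 4)^2. Arranging the block sizes at each eigenvalue in decreasing order and taking row products gives the invariant factors.

Invariant factors (smallest first, each dividing the next): (x - 4)^2(x + 5)^2.

Check: the last factor (x - 4)^2(x + 5)^2 is the minimal polynomial, and the product (x - 4)^2(x + 5)^2 is the characteristic polynomial.

(x - 4)^2(x + 5)^2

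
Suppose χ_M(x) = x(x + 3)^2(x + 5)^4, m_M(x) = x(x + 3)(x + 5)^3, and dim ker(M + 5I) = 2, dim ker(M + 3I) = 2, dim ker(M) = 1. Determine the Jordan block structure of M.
Jordan blocks: (-5, 3), (-5, 1), (-3, 1), (-3, 1), (0, 1)

λ = -5: algebraic multiplicity 4 (exponent in χ_M), largest block size 3 (exponent in m_M), 2 blocks (geometric multiplicity). These force block sizes [3, 1].
λ = -3: algebraic multiplicity 2 (exponent in χ_M), largest block size 1 (exponent in m_M), 2 blocks (geometric multiplicity). These force block sizes [1, 1].
λ = 0: algebraic multiplicity 1 (exponent in χ_M), largest block size 1 (exponent in m_M), 1 block (geometric multiplicity). This forces block sizes [1].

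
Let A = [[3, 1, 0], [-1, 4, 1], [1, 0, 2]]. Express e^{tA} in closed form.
A has Jordan form J = [[3, 1, 0], [0, 3, 1], [0, 0, 3]] with A = PJP^{-1}, so e^{tA} = P e^{tJ} P^{-1}.

For a Jordan block J_k(λ), e^{tJ_k(λ)} = e^{λt} · (I + tN + t^2 N^2/2! + ... + t^{k-1} N^{k-1}/(k-1)!) where N is the nilpotent superdiagonal part.

Assembling the blocks and conjugating back gives the entries of e^{tA} as shown above.

e^{tA} = [[(2 - t^2)*e^{3*t}/2, t*(t + 2)*e^{3*t}/2, t^2*e^{3*t}/2], [-t*e^{3*t}, (t + 1)*e^{3*t}, t*e^{3*t}], [t*(2 - t)*e^{3*t}/2, t^2*e^{3*t}/2, (t^2/2 - t + 1)*e^{3*t}]]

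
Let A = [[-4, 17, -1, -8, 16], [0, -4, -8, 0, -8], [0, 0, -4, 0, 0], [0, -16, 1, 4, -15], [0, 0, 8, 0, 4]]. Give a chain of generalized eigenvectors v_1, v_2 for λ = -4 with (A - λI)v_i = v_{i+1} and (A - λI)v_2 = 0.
v_1 = [[-2, 1, 0, 2, 0]]^T, v_2 = [[1, 0, 0, 0, 0]]^T

We seek v_1 ∈ ker((A + 4I)^2) \ ker(A + 4I), then set v_{i+1} = (A + 4I) v_i.

One such chain is v_1 = [[-2, 1, 0, 2, 0]]^T, v_2 = [[1, 0, 0, 0, 0]]^T. Check: (A + 4I) v_2 = [[0, 0, 0, 0, 0]]^T = 0.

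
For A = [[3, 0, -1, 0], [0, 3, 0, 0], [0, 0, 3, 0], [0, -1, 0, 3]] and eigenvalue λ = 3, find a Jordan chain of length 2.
We seek v_1 ∈ ker((A - 3I)^2) \ ker(A - 3I), then set v_{i+1} = (A - 3I) v_i.

One such chain is v_1 = [[3, 1, 0, 0]]^T, v_2 = [[0, 0, 0, -1]]^T. Check: (A - 3I) v_2 = [[0, 0, 0, 0]]^T = 0.

v_1 = [[3, 1, 0, 0]]^T, v_2 = [[0, 0, 0, -1]]^T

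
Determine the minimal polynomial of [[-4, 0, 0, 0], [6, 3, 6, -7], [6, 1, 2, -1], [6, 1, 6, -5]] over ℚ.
The characteristic polynomial factors as (x - 2)^2(x + 4)^2. The minimal polynomial is ∏(x - λ)^{k_λ} where k_λ is the size of the largest Jordan block at λ.

For λ = -4: rank(A + 4I) = 2, and the largest Jordan block has size 1 (the smallest k with rank((A + 4I)^k) = rank((A + 4I)^(k+1))).
For λ = 2: rank(A - 2I) = 3, and the largest Jordan block has size 2 (the smallest k with rank((A - 2I)^k) = rank((A - 2I)^(k+1))).

So m_A(x) = (x - 2)^2(x + 4).

m_A(x) = (x - 2)^2(x + 4)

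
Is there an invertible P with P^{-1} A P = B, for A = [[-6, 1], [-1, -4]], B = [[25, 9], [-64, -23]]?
trace(A) = -10 but trace(B) = 2. The trace is a similarity invariant, so A and B are not similar.

No.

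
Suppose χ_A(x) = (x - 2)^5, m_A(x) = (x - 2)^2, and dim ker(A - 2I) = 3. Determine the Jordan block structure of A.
Jordan blocks: (2, 2), (2, 2), (2, 1)

λ = 2: algebraic multiplicity 5 (exponent in χ_A), largest block size 2 (exponent in m_A), 3 blocks (geometric multiplicity). These force block sizes [2, 2, 1].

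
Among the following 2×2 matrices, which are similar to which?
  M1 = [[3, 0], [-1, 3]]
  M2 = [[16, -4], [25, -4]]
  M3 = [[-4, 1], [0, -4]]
Characteristic polynomials: χ_{M1} = (x - 3)^2, χ_{M2} = (x - 6)^2, χ_{M3} = (x + 4)^2.

{M1}: invariant factors (x - 3)^2.

{M2}: invariant factors (x - 6)^2.

{M3}: invariant factors (x + 4)^2.

Matrices are similar if and only if their invariant-factor lists agree; the partition into similarity classes is {M1}, {M2}, {M3}.

3 classes: {M1}, {M2}, {M3}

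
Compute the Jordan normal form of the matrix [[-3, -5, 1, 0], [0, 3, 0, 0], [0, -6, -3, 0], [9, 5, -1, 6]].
The characteristic polynomial is det(xI - A) = (x - 6)(x - 3)(x + 3)^2, so the eigenvalues are -3 (algebraic multiplicity 2), 3 (algebraic multiplicity 1), 6 (algebraic multiplicity 1).

For λ = -3: rank(A + 3I) = 3, rank((A + 3I)^2) = 2. The eigenspace has dimension 4 - 3 = 1, so there is 1 Jordan block; the rank sequence gives block sizes [2].

For λ = 3: algebraic multiplicity 1 gives one 1×1 block.

For λ = 6: algebraic multiplicity 1 gives one 1×1 block.

Assembling the blocks gives the Jordan form J above.

J = [[-3, 1, 0, 0], [0, -3, 0, 0], [0, 0, 3, 0], [0, 0, 0, 6]]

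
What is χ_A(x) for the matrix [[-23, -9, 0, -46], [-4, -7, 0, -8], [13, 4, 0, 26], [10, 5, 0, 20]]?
xI - A = [[x + 23, 9, 0, 46], [4, x + 7, 0, 8], [-13, -4, x, -26], [-10, -5, 0, x - 20]].

Expanding det(xI - A) along the first row:
det(xI - A) = + (x + 23)·det([[x + 7, 0, 8], [-4, x, -26], [-5, 0, x - 20]]) - (9)·det([[4, 0, 8], [-13, x, -26], [-10, 0, x - 20]]) + (0)·det([[4, x + 7, 8], [-13, -4, -26], [-10, -5, x - 20]]) - (46)·det([[4, x + 7, 0], [-13, -4, x], [-10, -5, 0]]).

Evaluating gives χ_A(x) = x^4 + 10x^3 + 25x^2 = x^2(x + 5)^2.

χ_A(x) = x^2(x + 5)^2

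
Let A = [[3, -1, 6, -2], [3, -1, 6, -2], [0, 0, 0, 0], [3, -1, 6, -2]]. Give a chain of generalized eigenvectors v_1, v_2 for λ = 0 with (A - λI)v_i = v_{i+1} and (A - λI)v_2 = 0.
We seek v_1 ∈ ker(A^2) \ ker(A), then set v_{i+1} = A v_i.

One such chain is v_1 = [[-2, 1, 1, 0]]^T, v_2 = [[-1, -1, 0, -1]]^T. Check: A v_2 = [[0, 0, 0, 0]]^T = 0.

v_1 = [[-2, 1, 1, 0]]^T, v_2 = [[-1, -1, 0, -1]]^T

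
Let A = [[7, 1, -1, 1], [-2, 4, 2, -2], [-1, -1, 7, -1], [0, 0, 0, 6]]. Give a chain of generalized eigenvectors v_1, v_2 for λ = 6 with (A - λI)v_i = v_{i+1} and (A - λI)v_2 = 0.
v_1 = [[0, 1, 0, 0]]^T, v_2 = [[1, -2, -1, 0]]^T

We seek v_1 ∈ ker((A - 6I)^2) \ ker(A - 6I), then set v_{i+1} = (A - 6I) v_i.

One such chain is v_1 = [[0, 1, 0, 0]]^T, v_2 = [[1, -2, -1, 0]]^T. Check: (A - 6I) v_2 = [[0, 0, 0, 0]]^T = 0.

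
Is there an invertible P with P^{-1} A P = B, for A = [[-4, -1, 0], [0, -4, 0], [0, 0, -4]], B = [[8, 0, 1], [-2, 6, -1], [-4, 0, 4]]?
trace(A) = -12 but trace(B) = 18. The trace is a similarity invariant, so A and B are not similar.

No.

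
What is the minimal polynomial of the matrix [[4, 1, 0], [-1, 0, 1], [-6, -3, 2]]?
m_A(x) = (x - 2)^3

The characteristic polynomial factors as (x - 2)^3. The minimal polynomial is ∏(x - λ)^{k_λ} where k_λ is the size of the largest Jordan block at λ.

For λ = 2: rank(A - 2I) = 2, and the largest Jordan block has size 3 (the smallest k with rank((A - 2I)^k) = rank((A - 2I)^(k+1))).

So m_A(x) = (x - 2)^3.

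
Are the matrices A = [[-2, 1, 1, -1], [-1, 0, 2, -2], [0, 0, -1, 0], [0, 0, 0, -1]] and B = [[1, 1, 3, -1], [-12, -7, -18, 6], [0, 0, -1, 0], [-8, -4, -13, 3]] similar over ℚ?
Yes.

Two matrices over a field are similar if and only if they have the same invariant factors.

Both A and B have characteristic polynomial (x + 1)^4 and minimal polynomial (x + 1)^3. Computing further, both have invariant factors x + 1, (x + 1)^3. Hence A and B are similar.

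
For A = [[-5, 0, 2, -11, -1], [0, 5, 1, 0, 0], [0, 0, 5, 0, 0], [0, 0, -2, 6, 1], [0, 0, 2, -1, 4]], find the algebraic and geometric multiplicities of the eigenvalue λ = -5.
The characteristic polynomial is (x - 5)^4(x + 5), so the factor x + 5 appears with exponent 1: the algebraic multiplicity is 1.

rank(A + 5I) = 4, so the eigenspace has dimension 5 - 4 = 1: the geometric multiplicity is 1.

algebraic multiplicity 1, geometric multiplicity 1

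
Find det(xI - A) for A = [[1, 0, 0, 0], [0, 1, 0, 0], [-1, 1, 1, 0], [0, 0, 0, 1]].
xI - A = [[x - 1, 0, 0, 0], [0, x - 1, 0, 0], [1, -1, x - 1, 0], [0, 0, 0, x - 1]].

Expanding det(xI - A) along the first row:
det(xI - A) = + (x - 1)·det([[x - 1, 0, 0], [-1, x - 1, 0], [0, 0, x - 1]]) - (0)·det([[0, 0, 0], [1, x - 1, 0], [0, 0, x - 1]]) + (0)·det([[0, x - 1, 0], [1, -1, 0], [0, 0, x - 1]]) - (0)·det([[0, x - 1, 0], [1, -1, x - 1], [0, 0, 0]]).

Evaluating gives χ_A(x) = x^4 - 4x^3 + 6x^2 - 4x + 1 = (x - 1)^4.

χ_A(x) = (x - 1)^4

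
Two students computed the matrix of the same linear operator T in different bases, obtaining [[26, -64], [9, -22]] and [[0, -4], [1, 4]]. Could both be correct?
Two matrices over a field are similar if and only if they have the same invariant factors.

Both A and B have characteristic polynomial (x - 2)^2 and minimal polynomial (x - 2)^2. Computing further, both have invariant factors (x - 2)^2. Hence A and B are similar.

Yes.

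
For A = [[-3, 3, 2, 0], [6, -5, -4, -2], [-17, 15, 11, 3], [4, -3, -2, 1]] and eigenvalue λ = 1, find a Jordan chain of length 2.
We seek v_1 ∈ ker((A - I)^2) \ ker(A - I), then set v_{i+1} = (A - I) v_i.

One such chain is v_1 = [[2, 5, -3, -2]]^T, v_2 = [[1, -2, 5, -1]]^T. Check: (A - I) v_2 = [[0, 0, 0, 0]]^T = 0.

v_1 = [[2, 5, -3, -2]]^T, v_2 = [[1, -2, 5, -1]]^T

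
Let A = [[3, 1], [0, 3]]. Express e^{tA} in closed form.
A has Jordan form J = [[3, 1], [0, 3]] with A = PJP^{-1}, so e^{tA} = P e^{tJ} P^{-1}.

For a Jordan block J_k(λ), e^{tJ_k(λ)} = e^{λt} · (I + tN + t^2 N^2/2! + ... + t^{k-1} N^{k-1}/(k-1)!) where N is the nilpotent superdiagonal part.

Assembling the blocks and conjugating back gives the entries of e^{tA} as shown above.

e^{tA} = [[e^{3*t}, t*e^{3*t}], [0, e^{3*t}]]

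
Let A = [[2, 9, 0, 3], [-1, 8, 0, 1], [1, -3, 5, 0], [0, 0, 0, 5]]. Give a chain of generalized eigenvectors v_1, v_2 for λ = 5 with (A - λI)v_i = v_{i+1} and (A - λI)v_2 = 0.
We seek v_1 ∈ ker((A - 5I)^2) \ ker(A - 5I), then set v_{i+1} = (A - 5I) v_i.

One such chain is v_1 = [[2, 1, 0, 0]]^T, v_2 = [[3, 1, -1, 0]]^T. Check: (A - 5I) v_2 = [[0, 0, 0, 0]]^T = 0.

v_1 = [[2, 1, 0, 0]]^T, v_2 = [[3, 1, -1, 0]]^T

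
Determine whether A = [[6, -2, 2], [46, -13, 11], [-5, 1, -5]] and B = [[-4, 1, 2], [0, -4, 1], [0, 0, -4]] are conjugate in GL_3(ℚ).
Yes.

Two matrices over a field are similar if and only if they have the same invariant factors.

Both A and B have characteristic polynomial (x + 4)^3 and minimal polynomial (x + 4)^3. Computing further, both have invariant factors (x + 4)^3. Hence A and B are similar.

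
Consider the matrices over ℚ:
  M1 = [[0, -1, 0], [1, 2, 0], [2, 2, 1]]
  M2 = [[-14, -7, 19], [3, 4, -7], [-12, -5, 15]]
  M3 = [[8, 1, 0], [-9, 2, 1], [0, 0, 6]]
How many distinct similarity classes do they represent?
Characteristic polynomials: χ_{M1} = (x - 1)^3, χ_{M2} = (x - 2)^2(x - 1), χ_{M3} = (x - 6)(x - 5)^2.

{M1}: invariant factors x - 1, (x - 1)^2.

{M2}: invariant factors (x - 2)^2(x - 1).

{M3}: invariant factors (x - 6)(x - 5)^2.

Matrices are similar if and only if their invariant-factor lists agree; the partition into similarity classes is {M1}, {M2}, {M3}.

3 classes: {M1}, {M2}, {M3}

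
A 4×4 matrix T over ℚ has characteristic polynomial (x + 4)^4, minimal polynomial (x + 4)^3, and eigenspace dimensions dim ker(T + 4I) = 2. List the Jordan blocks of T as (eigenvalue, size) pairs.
λ = -4: algebraic multiplicity 4 (exponent in χ_T), largest block size 3 (exponent in m_T), 2 blocks (geometric multiplicity). These force block sizes [3, 1].

Jordan blocks: (-4, 3), (-4, 1)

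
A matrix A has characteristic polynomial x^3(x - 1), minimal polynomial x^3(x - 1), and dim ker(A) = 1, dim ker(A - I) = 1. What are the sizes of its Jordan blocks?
λ = 0: algebraic multiplicity 3 (exponent in χ_A), largest block size 3 (exponent in m_A), 1 block (geometric multiplicity). This forces block sizes [3].
λ = 1: algebraic multiplicity 1 (exponent in χ_A), largest block size 1 (exponent in m_A), 1 block (geometric multiplicity). This forces block sizes [1].

Jordan blocks: (0, 3), (1, 1)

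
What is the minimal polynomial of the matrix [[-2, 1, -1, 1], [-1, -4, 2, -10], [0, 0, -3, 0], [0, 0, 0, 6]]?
m_A(x) = (x - 6)(x + 3)^3

The characteristic polynomial factors as (x - 6)(x + 3)^3. The minimal polynomial is ∏(x - λ)^{k_λ} where k_λ is the size of the largest Jordan block at λ.

For λ = -3: rank(A + 3I) = 3, and the largest Jordan block has size 3 (the smallest k with rank((A + 3I)^k) = rank((A + 3I)^(k+1))).
For λ = 6: rank(A - 6I) = 3, and the largest Jordan block has size 1 (the smallest k with rank((A - 6I)^k) = rank((A - 6I)^(k+1))).

So m_A(x) = (x - 6)(x + 3)^3.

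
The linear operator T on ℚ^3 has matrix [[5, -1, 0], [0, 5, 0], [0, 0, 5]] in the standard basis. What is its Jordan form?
J = [[5, 1, 0], [0, 5, 0], [0, 0, 5]]

The characteristic polynomial is det(xI - A) = (x - 5)^3, so the eigenvalues are 5 (algebraic multiplicity 3).

For λ = 5: rank(A - 5I) = 1, rank((A - 5I)^2) = 0. The eigenspace has dimension 3 - 1 = 2, so there are 2 Jordan blocks; the rank sequence gives block sizes [2, 1].

Assembling the blocks gives the Jordan form J above.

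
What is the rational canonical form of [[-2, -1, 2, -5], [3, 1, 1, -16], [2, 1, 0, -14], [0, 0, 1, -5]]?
The invariant factors of A (the non-unit diagonal entries of the Smith normal form of xI - A over ℚ[x]) are (x^2 + 3x + 3)^2, each dividing the next. The characteristic polynomial is their product, (x^2 + 3x + 3)^2.

The rational canonical form is the block-diagonal matrix of companion matrices C(f_i):
R = [[0, 0, 0, -9], [1, 0, 0, -18], [0, 1, 0, -15], [0, 0, 1, -6]].

Note the characteristic polynomial does not split into linear factors over ℚ, so A has no Jordan form over ℚ; the rational canonical form exists over any field.

R = [[0, 0, 0, -9], [1, 0, 0, -18], [0, 1, 0, -15], [0, 0, 1, -6]]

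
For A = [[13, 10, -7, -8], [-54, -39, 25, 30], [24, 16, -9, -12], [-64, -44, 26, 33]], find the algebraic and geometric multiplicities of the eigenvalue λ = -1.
algebraic multiplicity 3, geometric multiplicity 2

The characteristic polynomial is (x - 1)(x + 1)^3, so the factor x + 1 appears with exponent 3: the algebraic multiplicity is 3.

rank(A + I) = 2, so the eigenspace has dimension 4 - 2 = 2: the geometric multiplicity is 2.

Since 2 < 3, A is not diagonalizable.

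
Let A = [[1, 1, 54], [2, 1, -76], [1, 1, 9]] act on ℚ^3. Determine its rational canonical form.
R = [[0, 0, 45], [1, 0, -39], [0, 1, 11]]

The invariant factors of A (the non-unit diagonal entries of the Smith normal form of xI - A over ℚ[x]) are (x - 5)(x - 3)^2, each dividing the next. The characteristic polynomial is their product, (x - 5)(x - 3)^2.

The rational canonical form is the block-diagonal matrix of companion matrices C(f_i):
R = [[0, 0, 45], [1, 0, -39], [0, 1, 11]].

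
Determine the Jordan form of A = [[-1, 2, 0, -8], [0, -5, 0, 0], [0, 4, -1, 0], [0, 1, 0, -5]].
J = [[-5, 1, 0, 0], [0, -5, 0, 0], [0, 0, -1, 0], [0, 0, 0, -1]]

The characteristic polynomial is det(xI - A) = (x + 1)^2(x + 5)^2, so the eigenvalues are -5 (algebraic multiplicity 2), -1 (algebraic multiplicity 2).

For λ = -5: rank(A + 5I) = 3, rank((A + 5I)^2) = 2. The eigenspace has dimension 4 - 3 = 1, so there is 1 Jordan block; the rank sequence gives block sizes [2].

For λ = -1: rank(A + I) = 2. The eigenspace has dimension 4 - 2 = 2, so there are 2 Jordan blocks; the rank sequence gives block sizes [1, 1].

Assembling the blocks gives the Jordan form J above.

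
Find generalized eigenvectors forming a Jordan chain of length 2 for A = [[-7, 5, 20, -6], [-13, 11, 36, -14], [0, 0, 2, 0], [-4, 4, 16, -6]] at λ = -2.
We seek v_1 ∈ ker((A + 2I)^2) \ ker(A + 2I), then set v_{i+1} = (A + 2I) v_i.

One such chain is v_1 = [[-1, -2, 0, -1]]^T, v_2 = [[1, 1, 0, 0]]^T. Check: (A + 2I) v_2 = [[0, 0, 0, 0]]^T = 0.

v_1 = [[-1, -2, 0, -1]]^T, v_2 = [[1, 1, 0, 0]]^T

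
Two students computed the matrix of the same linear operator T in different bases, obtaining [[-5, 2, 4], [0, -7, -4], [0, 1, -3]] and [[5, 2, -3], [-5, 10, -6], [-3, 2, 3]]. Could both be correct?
No.

trace(A) = -15 but trace(B) = 18. The trace is a similarity invariant, so A and B are not similar.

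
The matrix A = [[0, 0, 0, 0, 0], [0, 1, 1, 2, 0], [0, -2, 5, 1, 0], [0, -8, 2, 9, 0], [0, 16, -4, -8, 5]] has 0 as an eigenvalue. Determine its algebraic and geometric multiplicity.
algebraic multiplicity 1, geometric multiplicity 1

The characteristic polynomial is x(x - 5)^4, so the factor x appears with exponent 1: the algebraic multiplicity is 1.

rank(A) = 4, so the eigenspace has dimension 5 - 4 = 1: the geometric multiplicity is 1.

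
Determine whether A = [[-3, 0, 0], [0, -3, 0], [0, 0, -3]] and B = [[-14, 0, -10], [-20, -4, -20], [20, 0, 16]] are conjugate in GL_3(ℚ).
trace(A) = -9 but trace(B) = -2. The trace is a similarity invariant, so A and B are not similar.

No.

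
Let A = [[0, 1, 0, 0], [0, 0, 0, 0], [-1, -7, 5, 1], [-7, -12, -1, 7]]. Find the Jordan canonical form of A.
J = [[0, 1, 0, 0], [0, 0, 0, 0], [0, 0, 6, 1], [0, 0, 0, 6]]

The characteristic polynomial is det(xI - A) = x^2(x - 6)^2, so the eigenvalues are 0 (algebraic multiplicity 2), 6 (algebraic multiplicity 2).

For λ = 0: rank(A) = 3, rank(A^2) = 2. The eigenspace has dimension 4 - 3 = 1, so there is 1 Jordan block; the rank sequence gives block sizes [2].

For λ = 6: rank(A - 6I) = 3, rank((A - 6I)^2) = 2. The eigenspace has dimension 4 - 3 = 1, so there is 1 Jordan block; the rank sequence gives block sizes [2].

Assembling the blocks gives the Jordan form J above.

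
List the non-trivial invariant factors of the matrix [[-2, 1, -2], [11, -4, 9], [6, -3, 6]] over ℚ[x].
x^3

The Jordan structure of A has elementary divisors x^3. Arranging the block sizes at each eigenvalue in decreasing order and taking row products gives the invariant factors.

Invariant factors (smallest first, each dividing the next): x^3.

Check: the last factor x^3 is the minimal polynomial, and the product x^3 is the characteristic polynomial.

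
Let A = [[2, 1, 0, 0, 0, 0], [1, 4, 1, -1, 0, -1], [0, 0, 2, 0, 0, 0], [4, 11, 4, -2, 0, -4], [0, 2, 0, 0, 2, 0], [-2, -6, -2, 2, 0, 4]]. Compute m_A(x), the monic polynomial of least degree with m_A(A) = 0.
m_A(x) = (x - 2)^3

The characteristic polynomial factors as (x - 2)^6. The minimal polynomial is ∏(x - λ)^{k_λ} where k_λ is the size of the largest Jordan block at λ.

For λ = 2: rank(A - 2I) = 2, and the largest Jordan block has size 3 (the smallest k with rank((A - 2I)^k) = rank((A - 2I)^(k+1))).

So m_A(x) = (x - 2)^3.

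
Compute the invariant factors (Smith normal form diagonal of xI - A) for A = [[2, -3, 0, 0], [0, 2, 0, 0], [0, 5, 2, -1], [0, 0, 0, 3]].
x - 2, (x - 3)(x - 2)^2

The Jordan structure of A has elementary divisors (x - 2)^2, (x - 2), (x - 3). Arranging the block sizes at each eigenvalue in decreasing order and taking row products gives the invariant factors.

Invariant factors (smallest first, each dividing the next): x - 2, (x - 3)(x - 2)^2.

Check: the last factor (x - 3)(x - 2)^2 is the minimal polynomial, and the product (x - 3)(x - 2)^3 is the characteristic polynomial.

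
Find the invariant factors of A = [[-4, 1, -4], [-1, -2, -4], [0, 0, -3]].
The Jordan structure of A has elementary divisors (x + 3)^2, (x + 3). Arranging the block sizes at each eigenvalue in decreasing order and taking row products gives the invariant factors.

Invariant factors (smallest first, each dividing the next): x + 3, (x + 3)^2.

Check: the last factor (x + 3)^2 is the minimal polynomial, and the product (x + 3)^3 is the characteristic polynomial.

x + 3, (x + 3)^2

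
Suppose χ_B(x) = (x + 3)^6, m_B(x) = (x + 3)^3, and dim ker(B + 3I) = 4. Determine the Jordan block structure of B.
λ = -3: algebraic multiplicity 6 (exponent in χ_B), largest block size 3 (exponent in m_B), 4 blocks (geometric multiplicity). These force block sizes [3, 1, 1, 1].

Jordan blocks: (-3, 3), (-3, 1), (-3, 1), (-3, 1)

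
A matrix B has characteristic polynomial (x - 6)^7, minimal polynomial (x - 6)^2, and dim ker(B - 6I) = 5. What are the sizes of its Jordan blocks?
λ = 6: algebraic multiplicity 7 (exponent in χ_B), largest block size 2 (exponent in m_B), 5 blocks (geometric multiplicity). These force block sizes [2, 2, 1, 1, 1].

Jordan blocks: (6, 2), (6, 2), (6, 1), (6, 1), (6, 1)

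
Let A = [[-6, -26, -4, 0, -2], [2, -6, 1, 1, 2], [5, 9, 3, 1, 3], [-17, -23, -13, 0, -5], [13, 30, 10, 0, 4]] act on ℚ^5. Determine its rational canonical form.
R = [[0, 0, 0, 0, 4], [1, 0, 0, 0, -16], [0, 1, 0, 0, 17], [0, 0, 1, 0, 1], [0, 0, 0, 1, -5]]

The invariant factors of A (the non-unit diagonal entries of the Smith normal form of xI - A over ℚ[x]) are (x - 1)(x^2 + 3x - 2)^2, each dividing the next. The characteristic polynomial is their product, (x - 1)(x^2 + 3x - 2)^2.

The rational canonical form is the block-diagonal matrix of companion matrices C(f_i):
R = [[0, 0, 0, 0, 4], [1, 0, 0, 0, -16], [0, 1, 0, 0, 17], [0, 0, 1, 0, 1], [0, 0, 0, 1, -5]].

Note the characteristic polynomial does not split into linear factors over ℚ, so A has no Jordan form over ℚ; the rational canonical form exists over any field.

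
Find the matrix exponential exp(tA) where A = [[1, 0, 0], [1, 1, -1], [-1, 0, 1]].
e^{tA} = [[e^{t}, 0, 0], [t*(t + 2)*e^{t}/2, e^{t}, -t*e^{t}], [-t*e^{t}, 0, e^{t}]]

A has Jordan form J = [[1, 1, 0], [0, 1, 1], [0, 0, 1]] with A = PJP^{-1}, so e^{tA} = P e^{tJ} P^{-1}.

For a Jordan block J_k(λ), e^{tJ_k(λ)} = e^{λt} · (I + tN + t^2 N^2/2! + ... + t^{k-1} N^{k-1}/(k-1)!) where N is the nilpotent superdiagonal part.

Assembling the blocks and conjugating back gives the entries of e^{tA} as shown above.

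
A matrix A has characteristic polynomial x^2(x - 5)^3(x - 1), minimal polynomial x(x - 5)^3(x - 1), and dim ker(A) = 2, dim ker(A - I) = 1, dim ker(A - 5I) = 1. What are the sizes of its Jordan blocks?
λ = 0: algebraic multiplicity 2 (exponent in χ_A), largest block size 1 (exponent in m_A), 2 blocks (geometric multiplicity). These force block sizes [1, 1].
λ = 1: algebraic multiplicity 1 (exponent in χ_A), largest block size 1 (exponent in m_A), 1 block (geometric multiplicity). This forces block sizes [1].
λ = 5: algebraic multiplicity 3 (exponent in χ_A), largest block size 3 (exponent in m_A), 1 block (geometric multiplicity). This forces block sizes [3].

Jordan blocks: (0, 1), (0, 1), (1, 1), (5, 3)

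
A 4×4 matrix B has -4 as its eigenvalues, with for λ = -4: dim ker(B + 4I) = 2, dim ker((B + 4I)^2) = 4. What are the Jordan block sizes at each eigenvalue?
Jordan blocks: (-4, 2), (-4, 2)

λ = -4: successive nullity increments [2, 2] count blocks of size ≥ k; block sizes are [2, 2].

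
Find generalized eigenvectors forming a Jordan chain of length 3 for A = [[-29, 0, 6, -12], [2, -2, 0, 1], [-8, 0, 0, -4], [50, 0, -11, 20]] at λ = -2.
v_1 = [[2, 2, 1, -4]]^T, v_2 = [[0, 0, 2, 1]]^T, v_3 = [[0, 1, 0, 0]]^T

We seek v_1 ∈ ker((A + 2I)^3) \ ker((A + 2I)^2), then set v_{i+1} = (A + 2I) v_i.

One such chain is v_1 = [[2, 2, 1, -4]]^T, v_2 = [[0, 0, 2, 1]]^T, v_3 = [[0, 1, 0, 0]]^T. Check: (A + 2I) v_3 = [[0, 0, 0, 0]]^T = 0.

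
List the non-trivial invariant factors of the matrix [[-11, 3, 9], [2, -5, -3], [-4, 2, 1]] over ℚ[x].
The Jordan structure of A has elementary divisors (x + 5)^3. Arranging the block sizes at each eigenvalue in decreasing order and taking row products gives the invariant factors.

Invariant factors (smallest first, each dividing the next): (x + 5)^3.

Check: the last factor (x + 5)^3 is the minimal polynomial, and the product (x + 5)^3 is the characteristic polynomial.

(x + 5)^3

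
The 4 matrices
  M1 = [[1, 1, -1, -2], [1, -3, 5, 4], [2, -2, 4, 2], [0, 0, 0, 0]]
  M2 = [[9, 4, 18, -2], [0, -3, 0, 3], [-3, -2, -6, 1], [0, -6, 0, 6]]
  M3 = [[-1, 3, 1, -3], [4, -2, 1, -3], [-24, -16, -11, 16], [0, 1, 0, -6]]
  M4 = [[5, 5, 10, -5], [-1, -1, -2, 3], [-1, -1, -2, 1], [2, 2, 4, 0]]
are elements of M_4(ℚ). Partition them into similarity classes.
3 classes: {M1, M4}, {M2}, {M3}

Characteristic polynomials: χ_{M1} = x^3(x - 2), χ_{M2} = x^2(x - 3)^2, χ_{M3} = (x + 5)^4, χ_{M4} = x^3(x - 2).

{M1, M4}: invariant factors x, x^2(x - 2).

{M2}: invariant factors x - 3, x^2(x - 3).

{M3}: invariant factors x + 5, (x + 5)^3.

Matrices are similar if and only if their invariant-factor lists agree; the partition into similarity classes is {M1, M4}, {M2}, {M3}.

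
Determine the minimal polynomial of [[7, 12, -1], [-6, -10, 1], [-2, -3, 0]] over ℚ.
m_A(x) = (x + 1)^3

The characteristic polynomial factors as (x + 1)^3. The minimal polynomial is ∏(x - λ)^{k_λ} where k_λ is the size of the largest Jordan block at λ.

For λ = -1: rank(A + I) = 2, and the largest Jordan block has size 3 (the smallest k with rank((A + I)^k) = rank((A + I)^(k+1))).

So m_A(x) = (x + 1)^3.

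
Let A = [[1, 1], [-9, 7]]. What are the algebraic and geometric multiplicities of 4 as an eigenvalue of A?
The characteristic polynomial is (x - 4)^2, so the factor x - 4 appears with exponent 2: the algebraic multiplicity is 2.

rank(A - 4I) = 1, so the eigenspace has dimension 2 - 1 = 1: the geometric multiplicity is 1.

Since 1 < 2, A is not diagonalizable.

algebraic multiplicity 2, geometric multiplicity 1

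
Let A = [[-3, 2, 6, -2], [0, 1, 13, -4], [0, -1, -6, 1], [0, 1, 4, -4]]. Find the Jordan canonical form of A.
J = [[-3, 1, 0, 0], [0, -3, 1, 0], [0, 0, -3, 0], [0, 0, 0, -3]]

The characteristic polynomial is det(xI - A) = (x + 3)^4, so the eigenvalues are -3 (algebraic multiplicity 4).

For λ = -3: rank(A + 3I) = 2, rank((A + 3I)^2) = 1, rank((A + 3I)^3) = 0. The eigenspace has dimension 4 - 2 = 2, so there are 2 Jordan blocks; the rank sequence gives block sizes [3, 1].

Assembling the blocks gives the Jordan form J above.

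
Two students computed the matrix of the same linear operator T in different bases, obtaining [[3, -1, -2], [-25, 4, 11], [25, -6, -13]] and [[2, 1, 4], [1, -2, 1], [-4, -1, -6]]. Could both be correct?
Two matrices over a field are similar if and only if they have the same invariant factors.

Both A and B have characteristic polynomial (x + 2)^3 and minimal polynomial (x + 2)^3. Computing further, both have invariant factors (x + 2)^3. Hence A and B are similar.

Yes.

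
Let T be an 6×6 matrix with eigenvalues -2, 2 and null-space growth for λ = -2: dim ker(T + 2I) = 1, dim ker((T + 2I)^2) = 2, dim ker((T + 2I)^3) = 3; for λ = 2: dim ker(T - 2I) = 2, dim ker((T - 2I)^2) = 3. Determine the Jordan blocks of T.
λ = -2: successive nullity increments [1, 1, 1] count blocks of size ≥ k; block sizes are [3].
λ = 2: successive nullity increments [2, 1] count blocks of size ≥ k; block sizes are [2, 1].

Jordan blocks: (-2, 3), (2, 2), (2, 1)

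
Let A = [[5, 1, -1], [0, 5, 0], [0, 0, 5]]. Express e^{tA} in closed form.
A has Jordan form J = [[5, 1, 0], [0, 5, 0], [0, 0, 5]] with A = PJP^{-1}, so e^{tA} = P e^{tJ} P^{-1}.

For a Jordan block J_k(λ), e^{tJ_k(λ)} = e^{λt} · (I + tN + t^2 N^2/2! + ... + t^{k-1} N^{k-1}/(k-1)!) where N is the nilpotent superdiagonal part.

Assembling the blocks and conjugating back gives the entries of e^{tA} as shown above.

e^{tA} = [[e^{5*t}, t*e^{5*t}, -t*e^{5*t}], [0, e^{5*t}, 0], [0, 0, e^{5*t}]]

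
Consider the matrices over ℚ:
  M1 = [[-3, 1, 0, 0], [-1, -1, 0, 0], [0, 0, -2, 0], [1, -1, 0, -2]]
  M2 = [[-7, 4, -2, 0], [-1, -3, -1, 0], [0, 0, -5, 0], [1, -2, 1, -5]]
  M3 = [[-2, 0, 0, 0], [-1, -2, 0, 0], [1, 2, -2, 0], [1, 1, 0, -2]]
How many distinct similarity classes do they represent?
Characteristic polynomials: χ_{M1} = (x + 2)^4, χ_{M2} = (x + 5)^4, χ_{M3} = (x + 2)^4.

{M1}: invariant factors x + 2, x + 2, (x + 2)^2.

{M2}: invariant factors x + 5, x + 5, (x + 5)^2.

{M3}: invariant factors x + 2, (x + 2)^3.

Matrices are similar if and only if their invariant-factor lists agree; the partition into similarity classes is {M1}, {M2}, {M3}.

3 classes: {M1}, {M2}, {M3}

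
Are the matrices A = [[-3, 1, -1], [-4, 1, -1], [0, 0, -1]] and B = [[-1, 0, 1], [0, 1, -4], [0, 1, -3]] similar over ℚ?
Two matrices over a field are similar if and only if they have the same invariant factors.

Both A and B have characteristic polynomial (x + 1)^3 and minimal polynomial (x + 1)^3. Computing further, both have invariant factors (x + 1)^3. Hence A and B are similar.

Yes.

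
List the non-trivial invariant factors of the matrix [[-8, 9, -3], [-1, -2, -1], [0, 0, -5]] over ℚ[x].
The Jordan structure of A has elementary divisors (x + 5)^2, (x + 5). Arranging the block sizes at each eigenvalue in decreasing order and taking row products gives the invariant factors.

Invariant factors (smallest first, each dividing the next): x + 5, (x + 5)^2.

Check: the last factor (x + 5)^2 is the minimal polynomial, and the product (x + 5)^3 is the characteristic polynomial.

x + 5, (x + 5)^2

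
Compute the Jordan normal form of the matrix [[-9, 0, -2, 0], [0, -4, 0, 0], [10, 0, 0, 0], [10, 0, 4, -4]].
The characteristic polynomial is det(xI - A) = (x + 4)^3(x + 5), so the eigenvalues are -5 (algebraic multiplicity 1), -4 (algebraic multiplicity 3).

For λ = -5: algebraic multiplicity 1 gives one 1×1 block.

For λ = -4: rank(A + 4I) = 1. The eigenspace has dimension 4 - 1 = 3, so there are 3 Jordan blocks; the rank sequence gives block sizes [1, 1, 1].

Assembling the blocks gives the Jordan form J above.

J = [[-5, 0, 0, 0], [0, -4, 0, 0], [0, 0, -4, 0], [0, 0, 0, -4]]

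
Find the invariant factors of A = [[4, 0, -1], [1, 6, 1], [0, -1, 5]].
(x - 5)^3

The Jordan structure of A has elementary divisors (x - 5)^3. Arranging the block sizes at each eigenvalue in decreasing order and taking row products gives the invariant factors.

Invariant factors (smallest first, each dividing the next): (x - 5)^3.

Check: the last factor (x - 5)^3 is the minimal polynomial, and the product (x - 5)^3 is the characteristic polynomial.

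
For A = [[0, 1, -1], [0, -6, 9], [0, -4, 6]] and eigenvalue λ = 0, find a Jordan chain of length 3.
We seek v_1 ∈ ker(A^3) \ ker(A^2), then set v_{i+1} = A v_i.

One such chain is v_1 = [[0, 1, 1]]^T, v_2 = [[0, 3, 2]]^T, v_3 = [[1, 0, 0]]^T. Check: A v_3 = [[0, 0, 0]]^T = 0.

v_1 = [[0, 1, 1]]^T, v_2 = [[0, 3, 2]]^T, v_3 = [[1, 0, 0]]^T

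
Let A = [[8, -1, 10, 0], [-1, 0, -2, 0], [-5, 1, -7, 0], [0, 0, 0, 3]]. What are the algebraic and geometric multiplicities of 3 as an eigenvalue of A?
The characteristic polynomial is (x - 3)^2(x + 1)^2, so the factor x - 3 appears with exponent 2: the algebraic multiplicity is 2.

rank(A - 3I) = 2, so the eigenspace has dimension 4 - 2 = 2: the geometric multiplicity is 2.

algebraic multiplicity 2, geometric multiplicity 2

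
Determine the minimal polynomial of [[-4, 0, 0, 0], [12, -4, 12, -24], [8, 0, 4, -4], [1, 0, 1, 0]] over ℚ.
The characteristic polynomial factors as (x - 2)^2(x + 4)^2. The minimal polynomial is ∏(x - λ)^{k_λ} where k_λ is the size of the largest Jordan block at λ.

For λ = -4: rank(A + 4I) = 2, and the largest Jordan block has size 1 (the smallest k with rank((A + 4I)^k) = rank((A + 4I)^(k+1))).
For λ = 2: rank(A - 2I) = 3, and the largest Jordan block has size 2 (the smallest k with rank((A - 2I)^k) = rank((A - 2I)^(k+1))).

So m_A(x) = (x - 2)^2(x + 4).

m_A(x) = (x - 2)^2(x + 4)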